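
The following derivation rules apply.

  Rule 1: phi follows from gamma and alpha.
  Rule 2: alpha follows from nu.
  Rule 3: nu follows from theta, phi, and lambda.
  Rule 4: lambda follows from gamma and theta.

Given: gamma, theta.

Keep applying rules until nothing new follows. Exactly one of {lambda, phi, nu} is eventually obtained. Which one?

lambda

From gamma and theta, Rule 4 gives lambda.
phi would need gamma and alpha (Rule 1), but alpha is never established. nu would need theta, phi, and lambda (Rule 3), but phi is never established.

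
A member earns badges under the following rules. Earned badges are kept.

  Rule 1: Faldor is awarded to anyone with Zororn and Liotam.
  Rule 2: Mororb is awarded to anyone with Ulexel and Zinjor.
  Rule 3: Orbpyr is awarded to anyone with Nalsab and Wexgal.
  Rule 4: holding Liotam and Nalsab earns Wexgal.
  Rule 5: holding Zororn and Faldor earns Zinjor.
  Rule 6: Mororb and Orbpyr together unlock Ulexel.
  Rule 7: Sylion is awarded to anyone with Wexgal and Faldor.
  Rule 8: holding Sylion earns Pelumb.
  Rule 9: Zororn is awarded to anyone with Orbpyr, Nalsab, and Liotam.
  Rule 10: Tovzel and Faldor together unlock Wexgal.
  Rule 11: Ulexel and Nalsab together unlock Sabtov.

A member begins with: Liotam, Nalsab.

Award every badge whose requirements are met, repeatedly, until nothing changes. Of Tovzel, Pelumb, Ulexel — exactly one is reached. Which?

With Liotam and Nalsab, Wexgal is earned (Rule 4).
With Nalsab and Wexgal, Orbpyr is earned (Rule 3).
With Orbpyr, Nalsab, and Liotam, Zororn is earned (Rule 9).
With Zororn and Liotam, Faldor is earned (Rule 1).
With Wexgal and Faldor, Sylion is earned (Rule 7).
With Sylion, Pelumb is earned (Rule 8).
No rule produces Tovzel, and it is not given. Ulexel would need Mororb and Orbpyr (Rule 6), but Mororb is never earned.

Pelumb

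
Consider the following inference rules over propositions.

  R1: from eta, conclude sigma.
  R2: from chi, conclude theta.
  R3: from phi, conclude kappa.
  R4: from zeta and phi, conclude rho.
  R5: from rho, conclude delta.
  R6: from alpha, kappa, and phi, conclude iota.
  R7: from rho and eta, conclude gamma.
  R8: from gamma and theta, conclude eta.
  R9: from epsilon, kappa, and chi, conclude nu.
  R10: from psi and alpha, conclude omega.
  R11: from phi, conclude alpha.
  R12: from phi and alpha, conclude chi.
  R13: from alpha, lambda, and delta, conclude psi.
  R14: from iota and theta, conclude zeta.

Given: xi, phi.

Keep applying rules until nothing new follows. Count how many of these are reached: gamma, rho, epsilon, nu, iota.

2

From phi, R11 gives alpha.
From phi, R3 gives kappa.
From phi and alpha, R12 gives chi.
alpha, kappa, and phi hold, so iota follows (R6).
From chi, R2 gives theta.
iota and theta hold, so zeta follows (R14).
zeta and phi hold, so rho follows (R4).
gamma would need rho and eta (R7), but eta is never established.
rho: reached.
No rule produces epsilon, and it is not given.
nu would need epsilon, kappa, and chi (R9), but epsilon is never established.
iota: reached.
Reached: rho and iota — 2 of the 5.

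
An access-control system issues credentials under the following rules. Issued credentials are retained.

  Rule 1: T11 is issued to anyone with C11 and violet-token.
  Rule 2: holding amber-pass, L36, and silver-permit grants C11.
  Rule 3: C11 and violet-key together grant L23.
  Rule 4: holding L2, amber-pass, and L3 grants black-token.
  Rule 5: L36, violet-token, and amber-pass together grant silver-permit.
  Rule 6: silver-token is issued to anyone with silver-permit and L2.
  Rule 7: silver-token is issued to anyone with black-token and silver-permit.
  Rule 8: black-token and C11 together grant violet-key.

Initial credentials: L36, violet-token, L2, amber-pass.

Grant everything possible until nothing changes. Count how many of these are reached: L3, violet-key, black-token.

No rule produces L3, and it is not given.
violet-key would need black-token and C11 (Rule 8), but black-token is never granted.
black-token would need L2, amber-pass, and L3 (Rule 4), but L3 is never granted.
None of the 3 are reached.

0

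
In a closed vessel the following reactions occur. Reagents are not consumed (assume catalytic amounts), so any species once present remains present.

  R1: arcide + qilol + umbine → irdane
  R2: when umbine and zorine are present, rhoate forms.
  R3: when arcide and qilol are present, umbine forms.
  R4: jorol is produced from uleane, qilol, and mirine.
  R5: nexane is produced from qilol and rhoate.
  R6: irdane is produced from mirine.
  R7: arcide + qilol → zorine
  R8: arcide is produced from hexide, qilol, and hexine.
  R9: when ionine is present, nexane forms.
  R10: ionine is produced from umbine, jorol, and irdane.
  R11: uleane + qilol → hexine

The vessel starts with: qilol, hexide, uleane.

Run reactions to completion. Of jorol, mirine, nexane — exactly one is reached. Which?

uleane and qilol present → hexine forms (R11).
hexide, qilol, and hexine present → arcide forms (R8).
arcide and qilol present → umbine forms (R3).
arcide and qilol present → zorine forms (R7).
umbine and zorine present → rhoate forms (R2).
qilol and rhoate present → nexane forms (R5).
No rule produces mirine, and it is not given. jorol would need uleane, qilol, and mirine (R4), but mirine never forms.

nexane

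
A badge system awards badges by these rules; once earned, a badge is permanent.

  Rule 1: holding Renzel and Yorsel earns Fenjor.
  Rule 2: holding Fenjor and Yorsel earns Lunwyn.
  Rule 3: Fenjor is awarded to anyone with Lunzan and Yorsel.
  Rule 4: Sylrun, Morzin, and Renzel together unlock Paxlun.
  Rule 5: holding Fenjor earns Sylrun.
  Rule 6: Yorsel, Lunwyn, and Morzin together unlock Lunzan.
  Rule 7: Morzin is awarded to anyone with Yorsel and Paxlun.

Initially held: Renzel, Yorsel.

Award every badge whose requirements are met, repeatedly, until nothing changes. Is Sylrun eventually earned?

Yes

With Renzel and Yorsel, Fenjor is earned (Rule 1).
With Fenjor, Sylrun is earned (Rule 5).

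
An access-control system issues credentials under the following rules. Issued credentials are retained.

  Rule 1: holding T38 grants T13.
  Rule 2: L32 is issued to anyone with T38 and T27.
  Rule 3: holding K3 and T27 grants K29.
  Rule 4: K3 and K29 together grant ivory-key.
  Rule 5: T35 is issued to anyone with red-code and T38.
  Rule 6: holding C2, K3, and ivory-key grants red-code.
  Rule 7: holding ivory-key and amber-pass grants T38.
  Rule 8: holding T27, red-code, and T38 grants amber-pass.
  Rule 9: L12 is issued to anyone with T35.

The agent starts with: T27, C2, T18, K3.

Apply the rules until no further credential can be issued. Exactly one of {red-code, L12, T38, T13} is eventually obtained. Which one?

Holding K3 and T27 grants K29 (Rule 3).
Holding K3 and K29 grants ivory-key (Rule 4).
Holding C2, K3, and ivory-key grants red-code (Rule 6).
T38 would need ivory-key and amber-pass (Rule 7), but amber-pass is never granted. L12 would need T35 (Rule 9), but T35 is never granted. T13 would need T38 (Rule 1), but T38 is never granted.

red-code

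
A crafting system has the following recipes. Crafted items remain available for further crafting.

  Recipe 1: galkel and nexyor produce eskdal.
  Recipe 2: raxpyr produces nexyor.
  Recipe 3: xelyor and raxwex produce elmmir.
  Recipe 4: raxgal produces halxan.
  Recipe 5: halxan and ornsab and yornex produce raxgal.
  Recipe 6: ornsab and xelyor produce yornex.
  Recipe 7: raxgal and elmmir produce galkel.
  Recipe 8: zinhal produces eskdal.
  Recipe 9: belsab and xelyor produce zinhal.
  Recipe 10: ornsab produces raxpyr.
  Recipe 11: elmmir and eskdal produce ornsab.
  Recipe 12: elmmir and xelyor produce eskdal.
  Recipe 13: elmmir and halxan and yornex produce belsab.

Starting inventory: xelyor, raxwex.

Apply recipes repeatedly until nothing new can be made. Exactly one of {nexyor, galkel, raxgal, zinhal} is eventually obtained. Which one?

nexyor

Using Recipe 3, xelyor and raxwex make elmmir.
elmmir and xelyor → eskdal (Recipe 12).
Using Recipe 11, elmmir and eskdal make ornsab.
ornsab → raxpyr (Recipe 10).
raxpyr → nexyor (Recipe 2).
zinhal would need belsab and xelyor (Recipe 9), but belsab is never obtained. galkel would need raxgal and elmmir (Recipe 7), but raxgal is never obtained. raxgal would need halxan, ornsab, and yornex (Recipe 5), but halxan is never obtained.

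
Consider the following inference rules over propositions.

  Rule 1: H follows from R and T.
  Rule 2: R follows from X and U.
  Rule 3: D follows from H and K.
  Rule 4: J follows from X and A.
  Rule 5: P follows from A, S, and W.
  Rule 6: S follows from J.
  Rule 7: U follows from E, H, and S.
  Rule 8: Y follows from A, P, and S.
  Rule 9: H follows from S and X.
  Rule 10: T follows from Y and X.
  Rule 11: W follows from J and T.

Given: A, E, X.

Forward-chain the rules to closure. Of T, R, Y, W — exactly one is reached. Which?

R

X and A hold, so J follows (Rule 4).
J holds, so S follows (Rule 6).
S and X hold, so H follows (Rule 9).
From E, H, and S, Rule 7 gives U.
X and U hold, so R follows (Rule 2).
T would need Y and X (Rule 10), but Y is never established. Y would need A, P, and S (Rule 8), but P is never established. W would need J and T (Rule 11), but T is never established.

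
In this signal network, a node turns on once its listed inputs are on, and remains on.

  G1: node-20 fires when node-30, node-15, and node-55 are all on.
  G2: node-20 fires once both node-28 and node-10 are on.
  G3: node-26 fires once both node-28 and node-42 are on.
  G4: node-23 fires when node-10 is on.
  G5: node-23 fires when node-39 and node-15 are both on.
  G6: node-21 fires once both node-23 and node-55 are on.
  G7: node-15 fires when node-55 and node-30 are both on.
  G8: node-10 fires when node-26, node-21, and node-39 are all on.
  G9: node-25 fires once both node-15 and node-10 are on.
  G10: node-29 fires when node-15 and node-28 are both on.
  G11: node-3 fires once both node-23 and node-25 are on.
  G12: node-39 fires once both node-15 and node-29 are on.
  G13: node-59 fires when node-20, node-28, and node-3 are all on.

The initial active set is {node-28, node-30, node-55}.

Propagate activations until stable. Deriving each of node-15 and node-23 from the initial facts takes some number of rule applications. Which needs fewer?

node-15: G7: node-55 and node-30 on → node-15 on. [1 rule application]
node-23: G7: node-55 and node-30 on → node-15 on. G10: node-15 and node-28 on → node-29 on. node-15 and node-29 are on, so node-39 fires (G12). G5: node-39 and node-15 on → node-23 on. [4 rule applications]
node-15 needs fewer.

node-15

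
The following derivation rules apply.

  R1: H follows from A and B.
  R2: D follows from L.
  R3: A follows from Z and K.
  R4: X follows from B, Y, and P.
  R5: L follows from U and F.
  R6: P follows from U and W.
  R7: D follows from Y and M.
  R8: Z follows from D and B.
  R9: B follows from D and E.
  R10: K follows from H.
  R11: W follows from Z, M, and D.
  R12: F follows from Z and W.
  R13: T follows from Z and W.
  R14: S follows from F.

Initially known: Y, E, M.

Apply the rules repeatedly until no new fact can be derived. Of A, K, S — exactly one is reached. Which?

S

From Y and M, R7 gives D.
D and E hold, so B follows (R9).
From D and B, R8 gives Z.
Z, M, and D hold, so W follows (R11).
Z and W hold, so F follows (R12).
F holds, so S follows (R14).
A would need Z and K (R3), but K is never established. K would need H (R10), but H is never established.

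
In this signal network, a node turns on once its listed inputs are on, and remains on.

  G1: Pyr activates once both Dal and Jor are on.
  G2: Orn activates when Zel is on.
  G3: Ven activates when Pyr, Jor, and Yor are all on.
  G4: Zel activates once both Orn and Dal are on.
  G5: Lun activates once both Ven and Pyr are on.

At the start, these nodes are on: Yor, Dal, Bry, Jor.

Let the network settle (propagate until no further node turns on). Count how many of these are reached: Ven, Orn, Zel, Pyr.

2

G1: Dal and Jor on → Pyr on.
G3: Pyr, Jor, and Yor on → Ven on.
Ven: reached.
Orn would need Zel (G2), but Zel never turns on.
Zel would need Orn and Dal (G4), but Orn never turns on.
Pyr: reached.
Reached: Ven and Pyr — 2 of the 4.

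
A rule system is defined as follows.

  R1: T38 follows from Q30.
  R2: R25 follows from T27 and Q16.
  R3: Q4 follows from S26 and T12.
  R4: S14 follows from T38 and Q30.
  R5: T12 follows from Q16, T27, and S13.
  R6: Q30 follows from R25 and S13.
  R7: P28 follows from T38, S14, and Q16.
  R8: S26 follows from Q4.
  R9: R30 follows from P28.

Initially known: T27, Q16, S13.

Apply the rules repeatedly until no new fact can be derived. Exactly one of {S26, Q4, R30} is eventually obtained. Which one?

T27 and Q16 hold, so R25 follows (R2).
R25 and S13 hold, so Q30 follows (R6).
Q30 holds, so T38 follows (R1).
T38 and Q30 hold, so S14 follows (R4).
T38, S14, and Q16 hold, so P28 follows (R7).
From P28, R9 gives R30.
Q4 would need S26 and T12 (R3), but S26 is never established. S26 would need Q4 (R8), but Q4 is never established.

R30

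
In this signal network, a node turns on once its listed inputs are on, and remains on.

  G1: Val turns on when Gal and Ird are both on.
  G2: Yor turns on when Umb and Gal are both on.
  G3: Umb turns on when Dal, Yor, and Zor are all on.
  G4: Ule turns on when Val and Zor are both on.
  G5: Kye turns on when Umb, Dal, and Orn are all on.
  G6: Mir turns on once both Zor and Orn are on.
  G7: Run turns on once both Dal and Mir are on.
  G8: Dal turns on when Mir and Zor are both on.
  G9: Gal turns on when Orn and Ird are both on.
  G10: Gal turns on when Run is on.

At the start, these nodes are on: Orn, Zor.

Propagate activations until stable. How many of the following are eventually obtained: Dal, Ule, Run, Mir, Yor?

3

Zor and Orn are on, so Mir turns on (G6).
G8: Mir and Zor on → Dal on.
Dal and Mir are on, so Run turns on (G7).
Dal: reached.
Ule would need Val and Zor (G4), but Val never turns on.
Run: reached.
Mir: reached.
Yor would need Umb and Gal (G2), but Umb never turns on.
Reached: Dal, Run, and Mir — 3 of the 5.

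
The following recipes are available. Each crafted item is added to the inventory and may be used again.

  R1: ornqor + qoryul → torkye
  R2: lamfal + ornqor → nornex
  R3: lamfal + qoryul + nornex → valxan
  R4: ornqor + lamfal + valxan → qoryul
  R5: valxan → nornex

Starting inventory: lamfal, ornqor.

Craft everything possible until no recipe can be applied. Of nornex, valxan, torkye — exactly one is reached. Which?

Using R2, lamfal and ornqor make nornex.
torkye would need ornqor and qoryul (R1), but qoryul is never obtained. valxan would need lamfal, qoryul, and nornex (R3), but qoryul is never obtained.

nornex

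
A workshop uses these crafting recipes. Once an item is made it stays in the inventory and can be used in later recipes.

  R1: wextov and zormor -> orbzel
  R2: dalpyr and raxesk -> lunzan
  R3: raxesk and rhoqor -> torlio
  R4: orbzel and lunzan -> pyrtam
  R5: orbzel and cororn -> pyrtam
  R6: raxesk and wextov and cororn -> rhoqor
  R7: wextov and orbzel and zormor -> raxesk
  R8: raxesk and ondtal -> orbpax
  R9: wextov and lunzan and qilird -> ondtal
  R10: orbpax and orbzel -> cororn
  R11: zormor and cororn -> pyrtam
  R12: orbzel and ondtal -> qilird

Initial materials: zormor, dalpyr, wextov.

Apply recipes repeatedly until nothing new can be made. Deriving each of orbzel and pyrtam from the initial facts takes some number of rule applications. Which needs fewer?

orbzel

orbzel: Using R1, wextov and zormor make orbzel. [1 rule application]
pyrtam: wextov and zormor -> orbzel (R1). Using R7, wextov, orbzel, and zormor make raxesk. dalpyr and raxesk -> lunzan (R2). Using R4, orbzel and lunzan make pyrtam. [4 rule applications]
orbzel needs fewer.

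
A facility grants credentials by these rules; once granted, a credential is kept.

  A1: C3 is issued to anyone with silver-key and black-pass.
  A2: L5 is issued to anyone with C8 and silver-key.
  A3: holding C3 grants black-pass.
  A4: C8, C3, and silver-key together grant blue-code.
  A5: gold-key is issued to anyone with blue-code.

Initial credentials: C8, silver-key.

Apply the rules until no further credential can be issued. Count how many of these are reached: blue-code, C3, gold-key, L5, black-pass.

Holding C8 and silver-key grants L5 (A2).
blue-code would need C8, C3, and silver-key (A4), but C3 is never granted.
C3 would need silver-key and black-pass (A1), but black-pass is never granted.
gold-key would need blue-code (A5), but blue-code is never granted.
L5: reached.
black-pass would need C3 (A3), but C3 is never granted.
Reached: L5 — 1 of the 5.

1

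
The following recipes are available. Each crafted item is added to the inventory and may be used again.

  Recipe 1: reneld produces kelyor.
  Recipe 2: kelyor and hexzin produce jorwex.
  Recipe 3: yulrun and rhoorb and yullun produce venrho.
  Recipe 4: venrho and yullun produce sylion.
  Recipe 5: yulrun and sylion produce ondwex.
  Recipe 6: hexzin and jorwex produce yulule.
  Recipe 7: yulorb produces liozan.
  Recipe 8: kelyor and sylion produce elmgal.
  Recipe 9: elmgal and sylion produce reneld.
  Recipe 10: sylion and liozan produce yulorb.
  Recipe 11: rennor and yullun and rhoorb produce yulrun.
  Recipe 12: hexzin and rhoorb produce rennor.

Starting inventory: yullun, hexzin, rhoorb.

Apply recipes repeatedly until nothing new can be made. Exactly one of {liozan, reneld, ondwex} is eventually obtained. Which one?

ondwex

hexzin and rhoorb → rennor (Recipe 12).
Using Recipe 11, rennor, yullun, and rhoorb make yulrun.
Using Recipe 3, yulrun, rhoorb, and yullun make venrho.
Using Recipe 4, venrho and yullun make sylion.
Using Recipe 5, yulrun and sylion make ondwex.
liozan would need yulorb (Recipe 7), but yulorb is never obtained. reneld would need elmgal and sylion (Recipe 9), but elmgal is never obtained.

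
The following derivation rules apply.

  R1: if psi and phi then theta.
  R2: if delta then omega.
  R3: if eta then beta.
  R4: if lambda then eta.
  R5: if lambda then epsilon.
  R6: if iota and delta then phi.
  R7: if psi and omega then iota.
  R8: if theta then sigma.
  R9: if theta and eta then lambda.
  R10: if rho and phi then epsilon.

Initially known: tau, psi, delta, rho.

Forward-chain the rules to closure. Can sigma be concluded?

delta holds, so omega follows (R2).
From psi and omega, R7 gives iota.
iota and delta hold, so phi follows (R6).
psi and phi hold, so theta follows (R1).
From theta, R8 gives sigma.

Yes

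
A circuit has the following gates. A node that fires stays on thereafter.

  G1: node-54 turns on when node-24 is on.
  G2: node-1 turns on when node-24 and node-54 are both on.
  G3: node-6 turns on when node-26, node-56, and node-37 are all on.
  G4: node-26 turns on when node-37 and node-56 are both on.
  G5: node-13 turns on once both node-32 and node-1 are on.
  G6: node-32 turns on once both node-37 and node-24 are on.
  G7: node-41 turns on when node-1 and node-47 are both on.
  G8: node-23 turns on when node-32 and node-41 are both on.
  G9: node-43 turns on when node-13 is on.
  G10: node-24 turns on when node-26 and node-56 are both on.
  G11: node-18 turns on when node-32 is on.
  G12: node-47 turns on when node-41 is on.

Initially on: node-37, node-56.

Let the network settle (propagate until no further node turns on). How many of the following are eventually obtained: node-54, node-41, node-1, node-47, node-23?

G4: node-37 and node-56 on → node-26 on.
node-26 and node-56 are on, so node-24 turns on (G10).
node-24 is on, so node-54 turns on (G1).
G2: node-24 and node-54 on → node-1 on.
node-54: reached.
node-41 would need node-1 and node-47 (G7), but node-47 never turns on.
node-1: reached.
node-47 would need node-41 (G12), but node-41 never turns on.
node-23 would need node-32 and node-41 (G8), but node-41 never turns on.
Reached: node-54 and node-1 — 2 of the 5.

2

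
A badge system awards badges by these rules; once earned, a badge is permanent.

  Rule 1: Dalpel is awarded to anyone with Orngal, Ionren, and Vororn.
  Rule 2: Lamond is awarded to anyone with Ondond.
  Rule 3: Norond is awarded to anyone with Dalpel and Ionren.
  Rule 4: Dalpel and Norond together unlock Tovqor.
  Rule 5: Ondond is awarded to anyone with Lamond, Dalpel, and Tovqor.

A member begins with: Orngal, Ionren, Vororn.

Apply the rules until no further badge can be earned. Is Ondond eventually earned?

No

Ondond would need Lamond, Dalpel, and Tovqor (Rule 5), but Lamond is never earned.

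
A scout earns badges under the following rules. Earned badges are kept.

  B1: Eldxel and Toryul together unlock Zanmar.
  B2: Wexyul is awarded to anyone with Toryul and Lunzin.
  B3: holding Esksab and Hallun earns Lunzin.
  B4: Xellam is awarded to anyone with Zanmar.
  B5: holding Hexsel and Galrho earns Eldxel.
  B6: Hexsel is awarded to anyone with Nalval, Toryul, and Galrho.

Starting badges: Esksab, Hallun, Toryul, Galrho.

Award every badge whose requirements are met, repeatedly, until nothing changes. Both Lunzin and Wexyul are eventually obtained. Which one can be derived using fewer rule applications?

Lunzin: With Esksab and Hallun, Lunzin is earned (B3). [1 rule application]
Wexyul: With Esksab and Hallun, Lunzin is earned (B3). With Toryul and Lunzin, Wexyul is earned (B2). [2 rule applications]
Lunzin needs fewer.

Lunzin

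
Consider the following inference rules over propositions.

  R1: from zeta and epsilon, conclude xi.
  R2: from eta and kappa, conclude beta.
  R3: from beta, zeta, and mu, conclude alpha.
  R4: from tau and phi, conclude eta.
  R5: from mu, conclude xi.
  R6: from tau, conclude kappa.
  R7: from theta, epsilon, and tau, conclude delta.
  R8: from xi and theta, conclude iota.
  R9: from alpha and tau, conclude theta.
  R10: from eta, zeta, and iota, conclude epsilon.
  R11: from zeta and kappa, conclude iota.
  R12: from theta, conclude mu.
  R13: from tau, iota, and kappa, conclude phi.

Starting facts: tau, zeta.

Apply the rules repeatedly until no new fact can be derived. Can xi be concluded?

From tau, R6 gives kappa.
From zeta and kappa, R11 gives iota.
From tau, iota, and kappa, R13 gives phi.
tau and phi hold, so eta follows (R4).
eta, zeta, and iota hold, so epsilon follows (R10).
zeta and epsilon hold, so xi follows (R1).

Yes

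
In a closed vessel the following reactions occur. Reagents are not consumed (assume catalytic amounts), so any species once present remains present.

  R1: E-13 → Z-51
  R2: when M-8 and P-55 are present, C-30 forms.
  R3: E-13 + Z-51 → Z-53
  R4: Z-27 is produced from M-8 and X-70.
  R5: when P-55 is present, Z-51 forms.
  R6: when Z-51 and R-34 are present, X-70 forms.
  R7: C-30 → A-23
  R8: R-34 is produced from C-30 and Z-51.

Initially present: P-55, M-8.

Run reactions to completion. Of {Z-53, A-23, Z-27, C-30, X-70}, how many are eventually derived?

M-8 and P-55 present → C-30 forms (R2).
P-55 present → Z-51 forms (R5).
C-30 present → A-23 forms (R7).
C-30 and Z-51 present → R-34 forms (R8).
Z-51 and R-34 present → X-70 forms (R6).
M-8 and X-70 present → Z-27 forms (R4).
Z-53 would need E-13 and Z-51 (R3), but E-13 never forms.
A-23: reached.
Z-27: reached.
C-30: reached.
X-70: reached.
Reached: A-23, Z-27, C-30, and X-70 — 4 of the 5.

4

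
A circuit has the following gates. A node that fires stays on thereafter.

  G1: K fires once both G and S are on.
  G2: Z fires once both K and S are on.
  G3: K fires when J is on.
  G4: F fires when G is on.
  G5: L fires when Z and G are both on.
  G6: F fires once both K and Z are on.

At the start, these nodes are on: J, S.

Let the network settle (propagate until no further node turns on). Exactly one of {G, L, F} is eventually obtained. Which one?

G3: J on → K on.
G2: K and S on → Z on.
G6: K and Z on → F on.
L would need Z and G (G5), but G never turns on. No rule produces G, and it is not given.

F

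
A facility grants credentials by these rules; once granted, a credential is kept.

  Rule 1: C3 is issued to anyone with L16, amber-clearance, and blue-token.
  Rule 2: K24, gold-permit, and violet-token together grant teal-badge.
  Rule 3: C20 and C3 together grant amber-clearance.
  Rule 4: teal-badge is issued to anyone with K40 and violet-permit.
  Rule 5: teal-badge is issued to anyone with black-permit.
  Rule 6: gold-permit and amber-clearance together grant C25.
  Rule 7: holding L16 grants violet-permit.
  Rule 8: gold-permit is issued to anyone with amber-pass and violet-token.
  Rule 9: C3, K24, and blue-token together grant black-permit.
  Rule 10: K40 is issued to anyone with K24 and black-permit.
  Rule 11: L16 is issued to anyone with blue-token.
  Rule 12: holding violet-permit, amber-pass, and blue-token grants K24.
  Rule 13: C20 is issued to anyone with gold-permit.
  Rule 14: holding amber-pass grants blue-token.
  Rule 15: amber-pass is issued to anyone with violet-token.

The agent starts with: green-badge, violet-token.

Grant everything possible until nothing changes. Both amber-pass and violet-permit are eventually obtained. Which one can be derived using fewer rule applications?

amber-pass

amber-pass: Holding violet-token grants amber-pass (Rule 15). [1 rule application]
violet-permit: Holding violet-token grants amber-pass (Rule 15). Holding amber-pass grants blue-token (Rule 14). Holding blue-token grants L16 (Rule 11). Holding L16 grants violet-permit (Rule 7). [4 rule applications]
amber-pass needs fewer.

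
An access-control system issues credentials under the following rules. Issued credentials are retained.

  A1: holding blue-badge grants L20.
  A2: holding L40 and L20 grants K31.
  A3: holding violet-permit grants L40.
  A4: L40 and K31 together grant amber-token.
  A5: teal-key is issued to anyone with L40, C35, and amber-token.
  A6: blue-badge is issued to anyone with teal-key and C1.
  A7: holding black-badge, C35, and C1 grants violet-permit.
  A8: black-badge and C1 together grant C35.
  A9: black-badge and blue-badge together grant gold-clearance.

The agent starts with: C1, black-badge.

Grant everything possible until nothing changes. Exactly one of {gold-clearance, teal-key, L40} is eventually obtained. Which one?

L40

Holding black-badge and C1 grants C35 (A8).
Holding black-badge, C35, and C1 grants violet-permit (A7).
Holding violet-permit grants L40 (A3).
teal-key would need L40, C35, and amber-token (A5), but amber-token is never granted. gold-clearance would need black-badge and blue-badge (A9), but blue-badge is never granted.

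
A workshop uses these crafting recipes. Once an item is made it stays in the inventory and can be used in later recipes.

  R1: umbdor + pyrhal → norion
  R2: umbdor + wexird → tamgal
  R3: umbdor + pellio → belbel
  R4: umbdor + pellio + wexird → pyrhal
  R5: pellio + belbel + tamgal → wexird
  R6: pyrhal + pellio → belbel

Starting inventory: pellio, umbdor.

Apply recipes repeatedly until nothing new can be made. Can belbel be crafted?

umbdor + pellio → belbel (R3).

Yes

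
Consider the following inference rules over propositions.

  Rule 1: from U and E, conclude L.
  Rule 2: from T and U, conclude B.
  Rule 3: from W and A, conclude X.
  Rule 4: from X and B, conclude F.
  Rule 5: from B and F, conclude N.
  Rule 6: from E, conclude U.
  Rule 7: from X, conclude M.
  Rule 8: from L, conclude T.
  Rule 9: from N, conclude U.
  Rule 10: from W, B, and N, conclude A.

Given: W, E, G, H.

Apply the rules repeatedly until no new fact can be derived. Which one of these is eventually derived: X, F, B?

From E, Rule 6 gives U.
From U and E, Rule 1 gives L.
L holds, so T follows (Rule 8).
T and U hold, so B follows (Rule 2).
X would need W and A (Rule 3), but A is never established. F would need X and B (Rule 4), but X is never established.

B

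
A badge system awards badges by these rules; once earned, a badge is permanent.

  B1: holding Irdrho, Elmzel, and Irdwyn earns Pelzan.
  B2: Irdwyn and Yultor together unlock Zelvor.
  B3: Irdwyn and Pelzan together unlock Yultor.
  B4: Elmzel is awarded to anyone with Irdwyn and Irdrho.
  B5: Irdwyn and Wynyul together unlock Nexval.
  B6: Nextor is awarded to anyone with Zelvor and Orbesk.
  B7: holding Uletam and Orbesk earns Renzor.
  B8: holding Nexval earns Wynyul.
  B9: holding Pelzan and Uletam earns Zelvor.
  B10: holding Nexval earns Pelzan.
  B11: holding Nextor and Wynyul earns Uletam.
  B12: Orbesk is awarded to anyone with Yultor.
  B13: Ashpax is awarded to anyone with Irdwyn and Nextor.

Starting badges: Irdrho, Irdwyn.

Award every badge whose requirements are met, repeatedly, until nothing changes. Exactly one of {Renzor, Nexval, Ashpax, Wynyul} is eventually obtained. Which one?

Ashpax

With Irdwyn and Irdrho, Elmzel is earned (B4).
With Irdrho, Elmzel, and Irdwyn, Pelzan is earned (B1).
With Irdwyn and Pelzan, Yultor is earned (B3).
With Irdwyn and Yultor, Zelvor is earned (B2).
With Yultor, Orbesk is earned (B12).
With Zelvor and Orbesk, Nextor is earned (B6).
With Irdwyn and Nextor, Ashpax is earned (B13).
Renzor would need Uletam and Orbesk (B7), but Uletam is never earned. Nexval would need Irdwyn and Wynyul (B5), but Wynyul is never earned. Wynyul would need Nexval (B8), but Nexval is never earned.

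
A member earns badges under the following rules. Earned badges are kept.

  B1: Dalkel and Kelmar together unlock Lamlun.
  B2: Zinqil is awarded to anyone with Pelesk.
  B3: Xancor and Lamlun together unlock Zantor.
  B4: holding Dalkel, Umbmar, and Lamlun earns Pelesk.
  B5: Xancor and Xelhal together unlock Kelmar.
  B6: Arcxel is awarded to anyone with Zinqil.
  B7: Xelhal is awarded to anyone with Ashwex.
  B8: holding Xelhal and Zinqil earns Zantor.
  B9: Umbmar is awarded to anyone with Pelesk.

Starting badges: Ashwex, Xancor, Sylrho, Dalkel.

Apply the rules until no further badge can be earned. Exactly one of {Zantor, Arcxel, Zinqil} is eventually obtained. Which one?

With Ashwex, Xelhal is earned (B7).
With Xancor and Xelhal, Kelmar is earned (B5).
With Dalkel and Kelmar, Lamlun is earned (B1).
With Xancor and Lamlun, Zantor is earned (B3).
Arcxel would need Zinqil (B6), but Zinqil is never earned. Zinqil would need Pelesk (B2), but Pelesk is never earned.

Zantor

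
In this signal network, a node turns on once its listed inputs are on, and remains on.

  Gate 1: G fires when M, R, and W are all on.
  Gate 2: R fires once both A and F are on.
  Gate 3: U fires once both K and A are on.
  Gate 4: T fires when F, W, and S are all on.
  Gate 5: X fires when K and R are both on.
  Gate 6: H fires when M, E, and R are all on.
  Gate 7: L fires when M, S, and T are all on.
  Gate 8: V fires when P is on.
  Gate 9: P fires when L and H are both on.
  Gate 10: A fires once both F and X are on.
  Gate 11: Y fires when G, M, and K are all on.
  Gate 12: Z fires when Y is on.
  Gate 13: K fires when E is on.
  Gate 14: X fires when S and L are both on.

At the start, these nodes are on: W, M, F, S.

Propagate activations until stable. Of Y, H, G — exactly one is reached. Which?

F, W, and S are on, so T fires (Gate 4).
M, S, and T are on, so L fires (Gate 7).
Gate 14: S and L on → X on.
F and X are on, so A fires (Gate 10).
A and F are on, so R fires (Gate 2).
Gate 1: M, R, and W on → G on.
H would need M, E, and R (Gate 6), but E never turns on. Y would need G, M, and K (Gate 11), but K never turns on.

G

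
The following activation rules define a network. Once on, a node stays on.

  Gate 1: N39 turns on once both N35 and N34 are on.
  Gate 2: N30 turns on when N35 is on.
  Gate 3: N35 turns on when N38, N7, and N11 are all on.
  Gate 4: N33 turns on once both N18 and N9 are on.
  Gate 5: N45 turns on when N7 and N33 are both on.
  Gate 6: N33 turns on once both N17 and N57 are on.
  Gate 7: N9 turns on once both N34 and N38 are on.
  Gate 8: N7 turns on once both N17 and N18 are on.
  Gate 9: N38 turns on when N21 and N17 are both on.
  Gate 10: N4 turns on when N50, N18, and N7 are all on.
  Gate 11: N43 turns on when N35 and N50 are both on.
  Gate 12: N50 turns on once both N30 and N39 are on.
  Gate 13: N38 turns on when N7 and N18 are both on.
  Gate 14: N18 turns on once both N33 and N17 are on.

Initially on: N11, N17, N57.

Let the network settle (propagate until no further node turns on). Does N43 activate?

No

N43 would need N35 and N50 (Gate 11), but N50 never turns on.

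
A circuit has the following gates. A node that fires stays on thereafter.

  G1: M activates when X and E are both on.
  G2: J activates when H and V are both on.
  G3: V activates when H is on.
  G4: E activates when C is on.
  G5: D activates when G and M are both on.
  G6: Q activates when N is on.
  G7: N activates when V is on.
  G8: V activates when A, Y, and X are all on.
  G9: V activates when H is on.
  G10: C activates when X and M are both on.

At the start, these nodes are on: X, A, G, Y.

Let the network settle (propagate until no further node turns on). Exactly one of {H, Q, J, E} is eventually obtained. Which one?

Q

A, Y, and X are on, so V activates (G8).
G7: V on → N on.
N is on, so Q activates (G6).
J would need H and V (G2), but H never turns on. E would need C (G4), but C never turns on. No rule produces H, and it is not given.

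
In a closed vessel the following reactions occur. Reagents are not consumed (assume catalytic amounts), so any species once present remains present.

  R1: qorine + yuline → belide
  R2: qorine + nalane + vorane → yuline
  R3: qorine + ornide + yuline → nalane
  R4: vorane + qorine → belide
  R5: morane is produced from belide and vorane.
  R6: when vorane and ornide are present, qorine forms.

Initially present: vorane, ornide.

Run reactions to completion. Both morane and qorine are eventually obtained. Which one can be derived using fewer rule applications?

qorine: vorane and ornide present → qorine forms (R6). [1 rule application]
morane: vorane and ornide present → qorine forms (R6). vorane and qorine present → belide forms (R4). belide and vorane present → morane forms (R5). [3 rule applications]
qorine needs fewer.

qorine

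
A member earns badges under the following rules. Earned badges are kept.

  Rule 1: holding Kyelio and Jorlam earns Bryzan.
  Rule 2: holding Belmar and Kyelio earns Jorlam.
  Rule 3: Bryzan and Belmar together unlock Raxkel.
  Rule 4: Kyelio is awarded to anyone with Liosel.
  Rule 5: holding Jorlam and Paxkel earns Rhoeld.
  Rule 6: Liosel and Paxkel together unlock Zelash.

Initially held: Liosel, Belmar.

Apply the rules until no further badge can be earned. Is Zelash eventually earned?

No

Zelash would need Liosel and Paxkel (Rule 6), but Paxkel is never earned.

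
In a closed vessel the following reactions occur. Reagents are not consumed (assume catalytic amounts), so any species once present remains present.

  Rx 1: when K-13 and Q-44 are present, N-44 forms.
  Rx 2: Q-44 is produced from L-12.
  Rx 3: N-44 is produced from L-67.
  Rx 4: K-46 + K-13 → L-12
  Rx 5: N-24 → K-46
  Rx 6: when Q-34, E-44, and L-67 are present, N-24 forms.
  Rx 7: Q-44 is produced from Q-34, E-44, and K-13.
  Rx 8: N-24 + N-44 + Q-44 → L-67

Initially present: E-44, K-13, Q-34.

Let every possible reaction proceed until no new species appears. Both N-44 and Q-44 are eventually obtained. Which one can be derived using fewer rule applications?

Q-44: Q-34, E-44, and K-13 present → Q-44 forms (Rx 7). [1 rule application]
N-44: Q-34, E-44, and K-13 present → Q-44 forms (Rx 7). K-13 and Q-44 present → N-44 forms (Rx 1). [2 rule applications]
Q-44 needs fewer.

Q-44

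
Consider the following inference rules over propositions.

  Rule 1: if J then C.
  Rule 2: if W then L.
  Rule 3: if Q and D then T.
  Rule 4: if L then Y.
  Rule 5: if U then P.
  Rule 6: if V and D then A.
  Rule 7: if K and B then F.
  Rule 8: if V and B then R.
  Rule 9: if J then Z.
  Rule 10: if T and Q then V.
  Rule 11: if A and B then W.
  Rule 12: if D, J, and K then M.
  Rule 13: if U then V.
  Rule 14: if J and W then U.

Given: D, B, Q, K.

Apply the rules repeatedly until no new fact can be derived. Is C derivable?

C would need J (Rule 1), but J is never established.

No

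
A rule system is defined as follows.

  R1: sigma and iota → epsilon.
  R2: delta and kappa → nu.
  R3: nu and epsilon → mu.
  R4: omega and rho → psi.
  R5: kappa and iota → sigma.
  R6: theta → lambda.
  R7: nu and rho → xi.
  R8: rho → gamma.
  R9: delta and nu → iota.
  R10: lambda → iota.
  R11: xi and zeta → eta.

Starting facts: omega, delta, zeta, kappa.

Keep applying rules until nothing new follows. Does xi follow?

xi would need nu and rho (R7), but rho is never established.

No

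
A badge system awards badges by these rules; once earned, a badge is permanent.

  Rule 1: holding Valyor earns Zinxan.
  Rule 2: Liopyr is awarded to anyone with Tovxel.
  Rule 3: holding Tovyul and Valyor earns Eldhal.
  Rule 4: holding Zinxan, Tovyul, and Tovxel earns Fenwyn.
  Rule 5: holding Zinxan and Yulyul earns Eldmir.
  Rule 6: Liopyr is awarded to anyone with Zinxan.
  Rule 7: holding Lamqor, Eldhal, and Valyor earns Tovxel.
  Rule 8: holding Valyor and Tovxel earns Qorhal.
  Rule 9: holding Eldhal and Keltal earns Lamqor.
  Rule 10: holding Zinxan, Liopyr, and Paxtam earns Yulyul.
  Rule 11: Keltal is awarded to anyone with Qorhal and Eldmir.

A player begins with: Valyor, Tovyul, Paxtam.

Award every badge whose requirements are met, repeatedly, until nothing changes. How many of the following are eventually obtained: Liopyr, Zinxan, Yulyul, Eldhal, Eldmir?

With Valyor, Zinxan is earned (Rule 1).
With Tovyul and Valyor, Eldhal is earned (Rule 3).
With Zinxan, Liopyr is earned (Rule 6).
With Zinxan, Liopyr, and Paxtam, Yulyul is earned (Rule 10).
With Zinxan and Yulyul, Eldmir is earned (Rule 5).
Liopyr: reached.
Zinxan: reached.
Yulyul: reached.
Eldhal: reached.
Eldmir: reached.
All 5 are reached.

5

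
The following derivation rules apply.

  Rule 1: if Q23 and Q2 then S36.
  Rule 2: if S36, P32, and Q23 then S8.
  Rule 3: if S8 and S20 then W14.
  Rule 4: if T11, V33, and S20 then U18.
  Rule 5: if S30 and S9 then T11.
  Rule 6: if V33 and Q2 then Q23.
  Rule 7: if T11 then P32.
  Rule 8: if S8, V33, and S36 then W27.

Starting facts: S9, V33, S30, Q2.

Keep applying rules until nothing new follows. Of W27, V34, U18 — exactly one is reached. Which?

W27

From S30 and S9, Rule 5 gives T11.
From V33 and Q2, Rule 6 gives Q23.
From Q23 and Q2, Rule 1 gives S36.
T11 holds, so P32 follows (Rule 7).
S36, P32, and Q23 hold, so S8 follows (Rule 2).
From S8, V33, and S36, Rule 8 gives W27.
No rule produces V34, and it is not given. U18 would need T11, V33, and S20 (Rule 4), but S20 is never established.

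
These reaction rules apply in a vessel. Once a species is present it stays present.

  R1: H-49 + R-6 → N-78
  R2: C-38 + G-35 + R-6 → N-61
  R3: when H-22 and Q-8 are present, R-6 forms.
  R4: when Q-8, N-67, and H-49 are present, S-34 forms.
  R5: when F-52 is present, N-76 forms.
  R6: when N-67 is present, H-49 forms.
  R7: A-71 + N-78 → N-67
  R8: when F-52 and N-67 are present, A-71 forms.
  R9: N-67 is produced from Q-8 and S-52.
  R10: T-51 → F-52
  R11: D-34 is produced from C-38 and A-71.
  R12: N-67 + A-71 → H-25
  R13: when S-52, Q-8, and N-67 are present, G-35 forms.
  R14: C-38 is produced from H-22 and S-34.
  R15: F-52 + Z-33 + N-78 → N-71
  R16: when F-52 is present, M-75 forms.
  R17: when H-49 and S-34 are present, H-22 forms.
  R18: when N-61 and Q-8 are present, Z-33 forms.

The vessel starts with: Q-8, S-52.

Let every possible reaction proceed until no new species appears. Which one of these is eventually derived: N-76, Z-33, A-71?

Q-8 and S-52 present → N-67 forms (R9).
S-52, Q-8, and N-67 present → G-35 forms (R13).
N-67 present → H-49 forms (R6).
Q-8, N-67, and H-49 present → S-34 forms (R4).
H-49 and S-34 present → H-22 forms (R17).
H-22 and S-34 present → C-38 forms (R14).
H-22 and Q-8 present → R-6 forms (R3).
C-38, G-35, and R-6 present → N-61 forms (R2).
N-61 and Q-8 present → Z-33 forms (R18).
A-71 would need F-52 and N-67 (R8), but F-52 never forms. N-76 would need F-52 (R5), but F-52 never forms.

Z-33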